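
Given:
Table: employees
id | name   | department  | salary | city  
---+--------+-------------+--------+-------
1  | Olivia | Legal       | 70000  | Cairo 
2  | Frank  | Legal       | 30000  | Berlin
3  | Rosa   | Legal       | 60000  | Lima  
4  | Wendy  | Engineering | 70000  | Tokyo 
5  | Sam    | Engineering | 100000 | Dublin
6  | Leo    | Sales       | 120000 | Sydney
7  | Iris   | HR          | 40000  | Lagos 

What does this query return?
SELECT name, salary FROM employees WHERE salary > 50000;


Filtering: salary > 50000
Matching: 5 rows

5 rows:
Olivia, 70000
Rosa, 60000
Wendy, 70000
Sam, 100000
Leo, 120000


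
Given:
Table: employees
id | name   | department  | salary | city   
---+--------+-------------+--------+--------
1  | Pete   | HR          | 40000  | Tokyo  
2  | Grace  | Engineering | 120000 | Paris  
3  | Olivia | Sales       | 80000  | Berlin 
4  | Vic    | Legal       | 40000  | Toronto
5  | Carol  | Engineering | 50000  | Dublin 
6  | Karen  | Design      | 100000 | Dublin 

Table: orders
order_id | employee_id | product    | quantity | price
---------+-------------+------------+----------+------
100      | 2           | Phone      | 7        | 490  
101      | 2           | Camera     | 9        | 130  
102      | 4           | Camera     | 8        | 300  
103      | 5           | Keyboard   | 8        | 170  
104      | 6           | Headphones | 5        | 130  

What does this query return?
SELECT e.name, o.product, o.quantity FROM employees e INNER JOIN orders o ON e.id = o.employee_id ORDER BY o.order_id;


Joining employees.id = orders.employee_id:
  employee Grace (id=2) -> order Phone
  employee Grace (id=2) -> order Camera
  employee Vic (id=4) -> order Camera
  employee Carol (id=5) -> order Keyboard
  employee Karen (id=6) -> order Headphones


5 rows:
Grace, Phone, 7
Grace, Camera, 9
Vic, Camera, 8
Carol, Keyboard, 8
Karen, Headphones, 5


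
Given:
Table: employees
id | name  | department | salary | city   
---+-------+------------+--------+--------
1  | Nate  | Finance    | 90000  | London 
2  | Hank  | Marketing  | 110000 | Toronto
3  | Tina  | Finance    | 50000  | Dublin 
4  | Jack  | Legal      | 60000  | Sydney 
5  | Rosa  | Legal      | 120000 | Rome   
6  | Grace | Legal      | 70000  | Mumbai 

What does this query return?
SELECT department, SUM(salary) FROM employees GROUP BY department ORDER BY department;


Summing salary within each department:
  Finance: 90000 + 50000 = 140000
  Legal: 60000 + 120000 + 70000 = 250000
  Marketing: 110000 = 110000


3 groups:
Finance, 140000
Legal, 250000
Marketing, 110000


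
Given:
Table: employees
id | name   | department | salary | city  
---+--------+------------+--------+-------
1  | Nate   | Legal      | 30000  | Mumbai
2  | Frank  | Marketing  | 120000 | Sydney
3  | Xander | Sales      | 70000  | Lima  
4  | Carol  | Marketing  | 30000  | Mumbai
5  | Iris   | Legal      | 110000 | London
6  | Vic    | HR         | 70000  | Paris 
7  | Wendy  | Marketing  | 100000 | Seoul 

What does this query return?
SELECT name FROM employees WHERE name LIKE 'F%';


LIKE 'F%' matches names starting with 'F'
Matching: 1

1 rows:
Frank


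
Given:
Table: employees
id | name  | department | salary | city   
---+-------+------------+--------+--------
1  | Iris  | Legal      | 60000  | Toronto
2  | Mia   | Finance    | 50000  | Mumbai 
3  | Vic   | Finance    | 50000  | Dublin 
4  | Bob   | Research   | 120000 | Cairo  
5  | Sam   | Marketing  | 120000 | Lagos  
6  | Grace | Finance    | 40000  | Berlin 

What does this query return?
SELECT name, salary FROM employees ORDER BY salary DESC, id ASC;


Sorting by salary DESC, then id ASC for ties

6 rows:
Bob, 120000
Sam, 120000
Iris, 60000
Mia, 50000
Vic, 50000
Grace, 40000


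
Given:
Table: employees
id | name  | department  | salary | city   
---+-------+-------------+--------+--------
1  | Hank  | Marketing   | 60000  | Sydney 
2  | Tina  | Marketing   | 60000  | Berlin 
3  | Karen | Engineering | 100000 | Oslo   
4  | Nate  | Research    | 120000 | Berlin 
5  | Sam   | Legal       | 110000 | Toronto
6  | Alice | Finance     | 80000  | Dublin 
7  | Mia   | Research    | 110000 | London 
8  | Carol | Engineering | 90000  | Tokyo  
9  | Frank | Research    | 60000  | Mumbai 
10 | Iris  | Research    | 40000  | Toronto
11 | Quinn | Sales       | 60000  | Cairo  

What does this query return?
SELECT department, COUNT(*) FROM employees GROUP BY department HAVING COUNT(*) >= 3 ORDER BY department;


Groups with count >= 3:
  Research: 4 -> PASS
  Engineering: 2 -> filtered out
  Finance: 1 -> filtered out
  Legal: 1 -> filtered out
  Marketing: 2 -> filtered out
  Sales: 1 -> filtered out


1 groups:
Research, 4


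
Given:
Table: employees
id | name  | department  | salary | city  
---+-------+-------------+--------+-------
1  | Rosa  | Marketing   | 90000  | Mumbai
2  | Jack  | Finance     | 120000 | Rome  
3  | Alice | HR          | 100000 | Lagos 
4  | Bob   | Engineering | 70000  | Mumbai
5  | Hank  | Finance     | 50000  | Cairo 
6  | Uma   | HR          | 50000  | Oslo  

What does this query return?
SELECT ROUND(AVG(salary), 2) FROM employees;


SUM(salary) = 480000
COUNT = 6
ROUND(AVG, 2) = ROUND(480000 / 6, 2) = 80000.0

80000.0


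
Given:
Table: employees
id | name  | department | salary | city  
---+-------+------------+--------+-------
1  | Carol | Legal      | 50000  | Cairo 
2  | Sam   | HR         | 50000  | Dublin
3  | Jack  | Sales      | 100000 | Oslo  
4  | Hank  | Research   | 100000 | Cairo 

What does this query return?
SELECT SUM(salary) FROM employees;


SUM(salary) = 50000 + 50000 + 100000 + 100000 = 300000

300000


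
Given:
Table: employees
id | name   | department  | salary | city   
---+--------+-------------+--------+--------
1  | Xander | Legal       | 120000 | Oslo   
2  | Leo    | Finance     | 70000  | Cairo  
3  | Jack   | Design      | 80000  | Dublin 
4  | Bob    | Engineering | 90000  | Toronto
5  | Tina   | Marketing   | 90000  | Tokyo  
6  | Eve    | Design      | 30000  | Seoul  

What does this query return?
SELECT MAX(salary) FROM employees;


Salaries: 120000, 70000, 80000, 90000, 90000, 30000
MAX = 120000

120000


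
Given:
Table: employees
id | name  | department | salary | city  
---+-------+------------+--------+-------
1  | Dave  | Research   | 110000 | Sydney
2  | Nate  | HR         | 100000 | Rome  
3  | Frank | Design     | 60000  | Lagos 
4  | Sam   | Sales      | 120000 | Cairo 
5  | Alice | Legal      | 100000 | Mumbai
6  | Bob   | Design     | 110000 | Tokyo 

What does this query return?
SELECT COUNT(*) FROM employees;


COUNT(*) counts all rows

6


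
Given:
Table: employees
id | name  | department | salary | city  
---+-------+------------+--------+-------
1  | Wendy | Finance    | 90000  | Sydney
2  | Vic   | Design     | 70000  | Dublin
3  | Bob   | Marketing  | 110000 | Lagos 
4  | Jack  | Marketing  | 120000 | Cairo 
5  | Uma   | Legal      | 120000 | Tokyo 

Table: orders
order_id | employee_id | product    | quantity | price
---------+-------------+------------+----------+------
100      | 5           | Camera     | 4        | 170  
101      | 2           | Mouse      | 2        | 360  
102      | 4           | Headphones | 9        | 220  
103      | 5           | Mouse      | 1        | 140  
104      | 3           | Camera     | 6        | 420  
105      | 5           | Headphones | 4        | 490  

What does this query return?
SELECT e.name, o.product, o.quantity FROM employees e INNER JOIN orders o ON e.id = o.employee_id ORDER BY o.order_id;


Joining employees.id = orders.employee_id:
  employee Uma (id=5) -> order Camera
  employee Vic (id=2) -> order Mouse
  employee Jack (id=4) -> order Headphones
  employee Uma (id=5) -> order Mouse
  employee Bob (id=3) -> order Camera
  employee Uma (id=5) -> order Headphones


6 rows:
Uma, Camera, 4
Vic, Mouse, 2
Jack, Headphones, 9
Uma, Mouse, 1
Bob, Camera, 6
Uma, Headphones, 4


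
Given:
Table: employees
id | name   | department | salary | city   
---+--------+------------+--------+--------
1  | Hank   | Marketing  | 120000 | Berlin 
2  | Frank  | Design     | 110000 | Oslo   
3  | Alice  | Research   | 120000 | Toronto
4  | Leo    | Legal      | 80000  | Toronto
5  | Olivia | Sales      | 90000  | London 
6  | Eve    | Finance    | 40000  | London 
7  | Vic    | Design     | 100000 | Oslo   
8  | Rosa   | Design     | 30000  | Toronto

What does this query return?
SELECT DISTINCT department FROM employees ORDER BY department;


All 'department' values (row order): Marketing, Design, Research, Legal, Sales, Finance, Design, Design
Removing duplicates leaves 6 unique value(s).

6 values:
Design
Finance
Legal
Marketing
Research
Sales


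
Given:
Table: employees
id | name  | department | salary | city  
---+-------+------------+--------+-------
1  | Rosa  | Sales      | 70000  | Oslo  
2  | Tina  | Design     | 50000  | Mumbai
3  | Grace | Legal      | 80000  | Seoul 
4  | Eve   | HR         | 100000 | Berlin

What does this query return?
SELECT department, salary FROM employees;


Projecting columns: department, salary

4 rows:
Sales, 70000
Design, 50000
Legal, 80000
HR, 100000


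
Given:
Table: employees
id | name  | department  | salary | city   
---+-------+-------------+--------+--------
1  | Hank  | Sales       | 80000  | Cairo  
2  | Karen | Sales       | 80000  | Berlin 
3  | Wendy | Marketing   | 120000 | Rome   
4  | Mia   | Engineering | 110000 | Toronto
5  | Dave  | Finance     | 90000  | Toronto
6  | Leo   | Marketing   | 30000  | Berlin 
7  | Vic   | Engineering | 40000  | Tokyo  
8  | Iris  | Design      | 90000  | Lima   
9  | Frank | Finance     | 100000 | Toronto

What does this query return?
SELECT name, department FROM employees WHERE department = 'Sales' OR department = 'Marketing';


Filtering: department = 'Sales' OR 'Marketing'
Matching: 4 rows

4 rows:
Hank, Sales
Karen, Sales
Wendy, Marketing
Leo, Marketing


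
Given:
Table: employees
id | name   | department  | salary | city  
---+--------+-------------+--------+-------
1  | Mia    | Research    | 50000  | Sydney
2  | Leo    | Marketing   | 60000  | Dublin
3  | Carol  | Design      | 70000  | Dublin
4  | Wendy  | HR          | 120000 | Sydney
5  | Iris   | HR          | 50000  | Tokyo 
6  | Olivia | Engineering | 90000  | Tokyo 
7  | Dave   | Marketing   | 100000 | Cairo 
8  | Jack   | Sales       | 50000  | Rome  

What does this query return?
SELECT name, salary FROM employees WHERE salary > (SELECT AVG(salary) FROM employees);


Subquery: AVG(salary) = 73750.0
Filtering: salary > 73750.0
  Wendy (120000) -> MATCH
  Olivia (90000) -> MATCH
  Dave (100000) -> MATCH


3 rows:
Wendy, 120000
Olivia, 90000
Dave, 100000


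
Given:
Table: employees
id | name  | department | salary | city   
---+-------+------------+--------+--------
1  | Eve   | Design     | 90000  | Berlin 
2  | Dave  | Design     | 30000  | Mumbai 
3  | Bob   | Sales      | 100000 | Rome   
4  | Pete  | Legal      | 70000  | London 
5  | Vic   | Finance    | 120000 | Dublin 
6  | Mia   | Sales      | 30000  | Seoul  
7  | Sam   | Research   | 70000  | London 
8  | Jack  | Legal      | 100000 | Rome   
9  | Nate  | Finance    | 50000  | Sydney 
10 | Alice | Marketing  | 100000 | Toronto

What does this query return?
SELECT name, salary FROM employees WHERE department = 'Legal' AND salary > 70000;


Filtering: department = 'Legal' AND salary > 70000
Matching: 1 rows

1 rows:
Jack, 100000


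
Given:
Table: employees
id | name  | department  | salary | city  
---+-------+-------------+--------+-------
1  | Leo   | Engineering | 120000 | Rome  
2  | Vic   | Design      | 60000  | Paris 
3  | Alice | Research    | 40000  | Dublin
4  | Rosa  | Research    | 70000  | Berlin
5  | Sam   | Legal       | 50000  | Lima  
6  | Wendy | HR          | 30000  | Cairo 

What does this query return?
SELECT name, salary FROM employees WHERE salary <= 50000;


Filtering: salary <= 50000
Matching: 3 rows

3 rows:
Alice, 40000
Sam, 50000
Wendy, 30000


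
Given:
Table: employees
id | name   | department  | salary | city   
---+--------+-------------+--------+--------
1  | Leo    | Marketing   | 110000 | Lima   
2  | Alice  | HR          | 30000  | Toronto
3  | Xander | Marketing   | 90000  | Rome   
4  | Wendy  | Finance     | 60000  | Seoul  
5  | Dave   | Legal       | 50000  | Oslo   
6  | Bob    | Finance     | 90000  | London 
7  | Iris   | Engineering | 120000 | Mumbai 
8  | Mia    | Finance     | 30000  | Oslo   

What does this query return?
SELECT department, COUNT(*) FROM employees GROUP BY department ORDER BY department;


Assigning each row to its department group:
  Leo -> Marketing
  Alice -> HR
  Xander -> Marketing
  Wendy -> Finance
  Dave -> Legal
  Bob -> Finance
  Iris -> Engineering
  Mia -> Finance


5 groups:
Engineering, 1
Finance, 3
HR, 1
Legal, 1
Marketing, 2


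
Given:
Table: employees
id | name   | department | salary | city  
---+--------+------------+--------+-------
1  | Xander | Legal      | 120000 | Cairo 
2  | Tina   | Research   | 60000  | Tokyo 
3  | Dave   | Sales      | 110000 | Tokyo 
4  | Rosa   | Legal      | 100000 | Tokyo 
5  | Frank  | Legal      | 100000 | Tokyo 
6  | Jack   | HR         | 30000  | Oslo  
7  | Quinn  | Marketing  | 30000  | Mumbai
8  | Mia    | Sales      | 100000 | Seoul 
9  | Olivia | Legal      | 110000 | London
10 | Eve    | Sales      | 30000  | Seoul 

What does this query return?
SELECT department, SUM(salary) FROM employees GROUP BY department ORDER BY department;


Summing salary within each department:
  HR: 30000 = 30000
  Legal: 120000 + 100000 + 100000 + 110000 = 430000
  Marketing: 30000 = 30000
  Research: 60000 = 60000
  Sales: 110000 + 100000 + 30000 = 240000


5 groups:
HR, 30000
Legal, 430000
Marketing, 30000
Research, 60000
Sales, 240000


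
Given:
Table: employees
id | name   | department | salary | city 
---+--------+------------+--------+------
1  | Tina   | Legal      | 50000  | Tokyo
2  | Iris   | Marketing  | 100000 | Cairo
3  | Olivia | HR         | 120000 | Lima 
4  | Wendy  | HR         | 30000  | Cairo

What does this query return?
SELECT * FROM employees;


SELECT * returns all 4 rows with all columns

4 rows:
1, Tina, Legal, 50000, Tokyo
2, Iris, Marketing, 100000, Cairo
3, Olivia, HR, 120000, Lima
4, Wendy, HR, 30000, Cairo


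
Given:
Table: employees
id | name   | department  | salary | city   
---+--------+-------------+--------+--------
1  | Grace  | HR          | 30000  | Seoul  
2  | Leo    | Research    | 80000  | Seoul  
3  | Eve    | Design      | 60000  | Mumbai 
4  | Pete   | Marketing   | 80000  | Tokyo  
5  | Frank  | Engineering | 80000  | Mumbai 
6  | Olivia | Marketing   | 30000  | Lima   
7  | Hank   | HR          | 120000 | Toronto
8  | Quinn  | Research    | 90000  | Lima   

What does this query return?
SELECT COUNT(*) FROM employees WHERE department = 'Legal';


Counting rows where department = 'Legal'


0


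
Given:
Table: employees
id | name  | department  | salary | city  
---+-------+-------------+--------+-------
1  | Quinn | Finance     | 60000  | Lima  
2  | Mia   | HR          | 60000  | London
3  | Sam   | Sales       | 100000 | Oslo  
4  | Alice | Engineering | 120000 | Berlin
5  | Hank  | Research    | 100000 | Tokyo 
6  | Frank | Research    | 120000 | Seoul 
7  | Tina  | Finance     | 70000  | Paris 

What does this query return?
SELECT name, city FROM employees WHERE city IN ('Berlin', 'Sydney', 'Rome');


Filtering: city IN ('Berlin', 'Sydney', 'Rome')
Matching: 1 rows

1 rows:
Alice, Berlin


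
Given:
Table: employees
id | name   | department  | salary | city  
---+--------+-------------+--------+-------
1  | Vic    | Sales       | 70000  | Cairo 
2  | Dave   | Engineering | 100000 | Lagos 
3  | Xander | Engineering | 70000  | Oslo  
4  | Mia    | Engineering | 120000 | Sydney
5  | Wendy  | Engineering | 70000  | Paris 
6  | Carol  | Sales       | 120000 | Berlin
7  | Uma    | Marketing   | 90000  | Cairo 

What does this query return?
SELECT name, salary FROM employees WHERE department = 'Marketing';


Filtering: department = 'Marketing'
Matching rows: 1

1 rows:
Uma, 90000


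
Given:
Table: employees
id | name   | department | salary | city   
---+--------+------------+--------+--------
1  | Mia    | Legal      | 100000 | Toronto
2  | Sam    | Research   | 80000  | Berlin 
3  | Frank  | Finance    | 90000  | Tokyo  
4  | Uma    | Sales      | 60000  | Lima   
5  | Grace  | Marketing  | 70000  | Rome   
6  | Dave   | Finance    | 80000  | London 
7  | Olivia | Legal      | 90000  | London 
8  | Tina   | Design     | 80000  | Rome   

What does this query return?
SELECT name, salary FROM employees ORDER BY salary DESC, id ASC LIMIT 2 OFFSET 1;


Sort by salary DESC (id ASC tiebreak), then skip 1 and take 2
Rows 2 through 3

2 rows:
Frank, 90000
Olivia, 90000


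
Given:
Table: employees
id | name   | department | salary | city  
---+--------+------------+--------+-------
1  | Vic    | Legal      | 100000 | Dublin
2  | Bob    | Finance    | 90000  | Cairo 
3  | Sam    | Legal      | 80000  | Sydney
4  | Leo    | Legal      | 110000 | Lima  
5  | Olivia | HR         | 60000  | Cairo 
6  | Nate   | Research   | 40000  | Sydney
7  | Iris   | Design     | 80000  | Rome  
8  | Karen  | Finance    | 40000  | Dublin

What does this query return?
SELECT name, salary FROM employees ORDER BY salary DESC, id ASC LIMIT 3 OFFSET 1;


Sort by salary DESC (id ASC tiebreak), then skip 1 and take 3
Rows 2 through 4

3 rows:
Vic, 100000
Bob, 90000
Sam, 80000


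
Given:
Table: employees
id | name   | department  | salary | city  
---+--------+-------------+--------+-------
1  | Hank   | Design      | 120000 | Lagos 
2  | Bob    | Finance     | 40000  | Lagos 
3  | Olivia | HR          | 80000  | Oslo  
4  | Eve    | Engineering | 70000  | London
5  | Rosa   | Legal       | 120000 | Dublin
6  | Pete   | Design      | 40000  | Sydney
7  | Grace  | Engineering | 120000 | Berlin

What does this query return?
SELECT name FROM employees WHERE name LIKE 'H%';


LIKE 'H%' matches names starting with 'H'
Matching: 1

1 rows:
Hank


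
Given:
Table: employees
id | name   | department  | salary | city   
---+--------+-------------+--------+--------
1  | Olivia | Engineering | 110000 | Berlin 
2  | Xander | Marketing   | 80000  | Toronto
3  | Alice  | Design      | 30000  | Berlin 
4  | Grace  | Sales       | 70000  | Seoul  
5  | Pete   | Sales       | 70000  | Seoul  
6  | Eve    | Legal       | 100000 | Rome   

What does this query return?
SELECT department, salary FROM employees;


Projecting columns: department, salary

6 rows:
Engineering, 110000
Marketing, 80000
Design, 30000
Sales, 70000
Sales, 70000
Legal, 100000


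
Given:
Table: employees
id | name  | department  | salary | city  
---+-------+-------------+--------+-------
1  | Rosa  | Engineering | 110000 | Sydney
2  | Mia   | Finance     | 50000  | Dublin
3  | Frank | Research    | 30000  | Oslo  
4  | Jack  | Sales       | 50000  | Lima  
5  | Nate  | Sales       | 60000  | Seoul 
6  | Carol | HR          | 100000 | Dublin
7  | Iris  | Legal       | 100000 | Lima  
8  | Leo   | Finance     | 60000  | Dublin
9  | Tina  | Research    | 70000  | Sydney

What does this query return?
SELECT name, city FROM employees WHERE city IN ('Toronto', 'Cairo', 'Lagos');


Filtering: city IN ('Toronto', 'Cairo', 'Lagos')
Matching: 0 rows

Empty result set (0 rows)


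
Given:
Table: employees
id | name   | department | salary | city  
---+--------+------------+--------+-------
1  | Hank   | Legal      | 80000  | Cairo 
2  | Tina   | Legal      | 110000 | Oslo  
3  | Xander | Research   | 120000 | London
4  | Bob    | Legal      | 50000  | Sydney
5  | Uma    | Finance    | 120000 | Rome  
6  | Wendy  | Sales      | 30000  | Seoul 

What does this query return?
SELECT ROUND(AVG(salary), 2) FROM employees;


SUM(salary) = 510000
COUNT = 6
ROUND(AVG, 2) = ROUND(510000 / 6, 2) = 85000.0

85000.0


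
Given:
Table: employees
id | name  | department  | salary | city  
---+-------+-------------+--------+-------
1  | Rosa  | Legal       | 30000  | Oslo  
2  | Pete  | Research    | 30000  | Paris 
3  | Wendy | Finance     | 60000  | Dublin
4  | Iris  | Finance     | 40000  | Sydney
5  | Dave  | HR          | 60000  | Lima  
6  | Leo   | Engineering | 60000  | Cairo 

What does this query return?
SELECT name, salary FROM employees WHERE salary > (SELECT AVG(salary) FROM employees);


Subquery: AVG(salary) = 46666.67
Filtering: salary > 46666.67
  Wendy (60000) -> MATCH
  Dave (60000) -> MATCH
  Leo (60000) -> MATCH


3 rows:
Wendy, 60000
Dave, 60000
Leo, 60000


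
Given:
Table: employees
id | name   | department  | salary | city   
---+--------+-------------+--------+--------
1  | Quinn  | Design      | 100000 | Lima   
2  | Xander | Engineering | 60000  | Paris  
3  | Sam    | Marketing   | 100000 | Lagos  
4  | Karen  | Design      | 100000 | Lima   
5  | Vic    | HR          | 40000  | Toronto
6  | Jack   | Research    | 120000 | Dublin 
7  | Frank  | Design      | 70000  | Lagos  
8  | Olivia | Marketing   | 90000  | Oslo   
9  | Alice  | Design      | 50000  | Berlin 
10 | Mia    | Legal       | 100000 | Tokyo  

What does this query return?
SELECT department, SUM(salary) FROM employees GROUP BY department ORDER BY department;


Summing salary within each department:
  Design: 100000 + 100000 + 70000 + 50000 = 320000
  Engineering: 60000 = 60000
  HR: 40000 = 40000
  Legal: 100000 = 100000
  Marketing: 100000 + 90000 = 190000
  Research: 120000 = 120000


6 groups:
Design, 320000
Engineering, 60000
HR, 40000
Legal, 100000
Marketing, 190000
Research, 120000


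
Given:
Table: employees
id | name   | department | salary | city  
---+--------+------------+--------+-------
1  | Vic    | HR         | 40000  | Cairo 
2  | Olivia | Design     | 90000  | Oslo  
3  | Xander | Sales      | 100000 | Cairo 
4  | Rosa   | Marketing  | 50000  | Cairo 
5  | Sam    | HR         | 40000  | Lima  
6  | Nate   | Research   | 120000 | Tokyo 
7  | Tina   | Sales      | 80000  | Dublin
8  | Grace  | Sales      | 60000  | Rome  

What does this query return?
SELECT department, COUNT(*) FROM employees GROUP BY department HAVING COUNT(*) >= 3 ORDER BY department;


Groups with count >= 3:
  Sales: 3 -> PASS
  Design: 1 -> filtered out
  HR: 2 -> filtered out
  Marketing: 1 -> filtered out
  Research: 1 -> filtered out


1 groups:
Sales, 3


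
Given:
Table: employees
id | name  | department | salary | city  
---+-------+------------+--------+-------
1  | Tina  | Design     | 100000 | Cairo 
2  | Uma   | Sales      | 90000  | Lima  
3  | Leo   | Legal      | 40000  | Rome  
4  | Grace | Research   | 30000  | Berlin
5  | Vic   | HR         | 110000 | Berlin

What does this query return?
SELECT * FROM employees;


SELECT * returns all 5 rows with all columns

5 rows:
1, Tina, Design, 100000, Cairo
2, Uma, Sales, 90000, Lima
3, Leo, Legal, 40000, Rome
4, Grace, Research, 30000, Berlin
5, Vic, HR, 110000, Berlin


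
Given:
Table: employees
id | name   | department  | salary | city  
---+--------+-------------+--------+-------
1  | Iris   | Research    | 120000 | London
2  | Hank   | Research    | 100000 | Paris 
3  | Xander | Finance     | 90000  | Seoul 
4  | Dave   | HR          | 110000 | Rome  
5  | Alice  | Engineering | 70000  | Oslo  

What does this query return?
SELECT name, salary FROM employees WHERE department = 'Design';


Filtering: department = 'Design'
Matching rows: 0

Empty result set (0 rows)


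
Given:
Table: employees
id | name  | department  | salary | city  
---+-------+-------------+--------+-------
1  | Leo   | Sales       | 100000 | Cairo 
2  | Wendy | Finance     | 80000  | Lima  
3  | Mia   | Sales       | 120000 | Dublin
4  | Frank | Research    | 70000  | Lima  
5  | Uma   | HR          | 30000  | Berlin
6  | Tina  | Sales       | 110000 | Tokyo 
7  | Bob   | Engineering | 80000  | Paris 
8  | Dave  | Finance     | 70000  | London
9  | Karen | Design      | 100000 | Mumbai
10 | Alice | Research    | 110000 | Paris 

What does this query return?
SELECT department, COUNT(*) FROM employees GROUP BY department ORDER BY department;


Assigning each row to its department group:
  Leo -> Sales
  Wendy -> Finance
  Mia -> Sales
  Frank -> Research
  Uma -> HR
  Tina -> Sales
  Bob -> Engineering
  Dave -> Finance
  Karen -> Design
  Alice -> Research


6 groups:
Design, 1
Engineering, 1
Finance, 2
HR, 1
Research, 2
Sales, 3


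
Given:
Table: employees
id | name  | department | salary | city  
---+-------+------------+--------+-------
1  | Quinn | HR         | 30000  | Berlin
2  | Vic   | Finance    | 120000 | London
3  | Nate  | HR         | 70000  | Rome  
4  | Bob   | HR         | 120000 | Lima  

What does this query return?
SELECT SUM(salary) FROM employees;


SUM(salary) = 30000 + 120000 + 70000 + 120000 = 340000

340000


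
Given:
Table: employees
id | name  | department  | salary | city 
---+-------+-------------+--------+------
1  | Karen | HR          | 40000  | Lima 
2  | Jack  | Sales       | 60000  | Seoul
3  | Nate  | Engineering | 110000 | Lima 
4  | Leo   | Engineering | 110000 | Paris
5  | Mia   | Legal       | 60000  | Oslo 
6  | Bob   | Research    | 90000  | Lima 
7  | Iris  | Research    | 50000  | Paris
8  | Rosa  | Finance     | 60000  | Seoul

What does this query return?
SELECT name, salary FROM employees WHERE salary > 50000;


Filtering: salary > 50000
Matching: 6 rows

6 rows:
Jack, 60000
Nate, 110000
Leo, 110000
Mia, 60000
Bob, 90000
Rosa, 60000


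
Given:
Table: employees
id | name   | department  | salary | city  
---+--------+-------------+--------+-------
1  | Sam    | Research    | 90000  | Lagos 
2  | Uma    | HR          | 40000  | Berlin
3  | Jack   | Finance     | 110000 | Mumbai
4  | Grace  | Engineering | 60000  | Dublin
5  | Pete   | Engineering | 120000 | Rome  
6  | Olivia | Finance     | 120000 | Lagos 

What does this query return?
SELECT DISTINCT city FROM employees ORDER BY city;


All 'city' values (row order): Lagos, Berlin, Mumbai, Dublin, Rome, Lagos
Removing duplicates leaves 5 unique value(s).

5 values:
Berlin
Dublin
Lagos
Mumbai
Rome


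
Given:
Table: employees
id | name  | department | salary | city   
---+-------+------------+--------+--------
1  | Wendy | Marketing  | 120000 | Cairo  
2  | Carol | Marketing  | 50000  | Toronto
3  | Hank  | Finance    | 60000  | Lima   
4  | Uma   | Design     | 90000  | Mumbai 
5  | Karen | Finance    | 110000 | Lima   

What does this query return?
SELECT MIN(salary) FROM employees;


Salaries: 120000, 50000, 60000, 90000, 110000
MIN = 50000

50000


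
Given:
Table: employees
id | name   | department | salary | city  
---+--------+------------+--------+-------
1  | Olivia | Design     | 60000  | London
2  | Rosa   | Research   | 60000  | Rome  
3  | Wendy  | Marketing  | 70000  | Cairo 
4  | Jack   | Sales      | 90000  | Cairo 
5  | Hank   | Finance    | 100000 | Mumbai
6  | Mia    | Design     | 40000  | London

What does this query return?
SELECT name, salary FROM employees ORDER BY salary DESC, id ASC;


Sorting by salary DESC, then id ASC for ties

6 rows:
Hank, 100000
Jack, 90000
Wendy, 70000
Olivia, 60000
Rosa, 60000
Mia, 40000


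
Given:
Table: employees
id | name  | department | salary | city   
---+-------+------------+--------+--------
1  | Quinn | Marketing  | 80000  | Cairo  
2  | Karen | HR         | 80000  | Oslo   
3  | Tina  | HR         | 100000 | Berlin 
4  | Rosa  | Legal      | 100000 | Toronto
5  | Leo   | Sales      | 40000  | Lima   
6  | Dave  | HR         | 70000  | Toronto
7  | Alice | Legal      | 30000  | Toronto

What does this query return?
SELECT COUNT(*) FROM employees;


COUNT(*) counts all rows

7


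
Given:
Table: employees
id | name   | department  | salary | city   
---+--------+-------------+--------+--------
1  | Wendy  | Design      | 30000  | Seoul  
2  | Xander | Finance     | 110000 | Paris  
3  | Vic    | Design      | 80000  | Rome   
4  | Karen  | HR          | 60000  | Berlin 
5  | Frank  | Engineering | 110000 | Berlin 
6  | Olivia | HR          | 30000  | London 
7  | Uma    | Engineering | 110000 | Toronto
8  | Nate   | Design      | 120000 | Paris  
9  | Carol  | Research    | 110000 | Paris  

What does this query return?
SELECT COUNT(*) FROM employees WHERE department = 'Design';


Counting rows where department = 'Design'
  Wendy -> MATCH
  Vic -> MATCH
  Nate -> MATCH


3


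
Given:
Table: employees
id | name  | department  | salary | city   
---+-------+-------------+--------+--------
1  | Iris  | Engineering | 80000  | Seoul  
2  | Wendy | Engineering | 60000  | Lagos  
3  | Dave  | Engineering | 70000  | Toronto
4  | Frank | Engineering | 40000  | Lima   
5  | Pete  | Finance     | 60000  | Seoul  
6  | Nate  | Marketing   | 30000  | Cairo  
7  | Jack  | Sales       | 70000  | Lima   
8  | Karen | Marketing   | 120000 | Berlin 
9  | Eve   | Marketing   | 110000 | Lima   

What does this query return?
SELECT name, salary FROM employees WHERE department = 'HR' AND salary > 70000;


Filtering: department = 'HR' AND salary > 70000
Matching: 0 rows

Empty result set (0 rows)


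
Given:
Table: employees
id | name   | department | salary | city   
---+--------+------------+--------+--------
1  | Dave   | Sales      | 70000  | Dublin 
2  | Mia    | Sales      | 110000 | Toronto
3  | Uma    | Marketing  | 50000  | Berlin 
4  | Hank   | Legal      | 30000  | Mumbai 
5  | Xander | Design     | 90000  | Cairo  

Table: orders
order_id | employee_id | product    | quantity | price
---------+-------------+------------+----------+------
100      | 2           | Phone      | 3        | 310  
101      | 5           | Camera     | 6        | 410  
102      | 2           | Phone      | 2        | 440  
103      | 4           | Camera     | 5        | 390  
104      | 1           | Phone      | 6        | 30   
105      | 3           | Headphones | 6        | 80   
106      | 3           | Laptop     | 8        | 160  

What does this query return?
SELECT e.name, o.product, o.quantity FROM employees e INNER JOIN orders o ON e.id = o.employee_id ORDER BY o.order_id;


Joining employees.id = orders.employee_id:
  employee Mia (id=2) -> order Phone
  employee Xander (id=5) -> order Camera
  employee Mia (id=2) -> order Phone
  employee Hank (id=4) -> order Camera
  employee Dave (id=1) -> order Phone
  employee Uma (id=3) -> order Headphones
  employee Uma (id=3) -> order Laptop


7 rows:
Mia, Phone, 3
Xander, Camera, 6
Mia, Phone, 2
Hank, Camera, 5
Dave, Phone, 6
Uma, Headphones, 6
Uma, Laptop, 8


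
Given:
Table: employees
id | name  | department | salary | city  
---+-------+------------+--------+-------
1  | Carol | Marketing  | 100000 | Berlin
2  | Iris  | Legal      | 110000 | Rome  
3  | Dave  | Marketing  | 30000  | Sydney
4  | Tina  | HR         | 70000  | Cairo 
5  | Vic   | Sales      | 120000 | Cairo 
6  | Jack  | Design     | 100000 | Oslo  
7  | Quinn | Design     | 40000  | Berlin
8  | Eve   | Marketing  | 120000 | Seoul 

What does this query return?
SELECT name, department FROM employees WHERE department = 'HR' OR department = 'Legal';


Filtering: department = 'HR' OR 'Legal'
Matching: 2 rows

2 rows:
Iris, Legal
Tina, HR


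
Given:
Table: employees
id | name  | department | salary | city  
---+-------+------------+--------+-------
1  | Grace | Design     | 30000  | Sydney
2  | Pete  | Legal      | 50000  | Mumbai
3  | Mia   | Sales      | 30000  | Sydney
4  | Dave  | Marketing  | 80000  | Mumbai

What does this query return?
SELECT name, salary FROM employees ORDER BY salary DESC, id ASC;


Sorting by salary DESC, then id ASC for ties

4 rows:
Dave, 80000
Pete, 50000
Grace, 30000
Mia, 30000


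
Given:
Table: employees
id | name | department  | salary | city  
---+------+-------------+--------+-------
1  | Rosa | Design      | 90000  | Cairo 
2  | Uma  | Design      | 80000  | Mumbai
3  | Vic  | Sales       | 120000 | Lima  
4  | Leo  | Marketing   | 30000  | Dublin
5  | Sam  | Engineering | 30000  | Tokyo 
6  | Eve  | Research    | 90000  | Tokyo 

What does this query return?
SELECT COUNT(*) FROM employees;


COUNT(*) counts all rows

6


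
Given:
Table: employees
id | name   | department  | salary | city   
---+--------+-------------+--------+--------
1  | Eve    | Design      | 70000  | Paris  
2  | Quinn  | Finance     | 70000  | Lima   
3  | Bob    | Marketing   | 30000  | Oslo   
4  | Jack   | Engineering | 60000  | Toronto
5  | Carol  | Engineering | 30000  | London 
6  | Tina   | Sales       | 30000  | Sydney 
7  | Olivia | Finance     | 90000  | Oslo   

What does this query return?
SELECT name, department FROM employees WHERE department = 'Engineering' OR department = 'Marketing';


Filtering: department = 'Engineering' OR 'Marketing'
Matching: 3 rows

3 rows:
Bob, Marketing
Jack, Engineering
Carol, Engineering


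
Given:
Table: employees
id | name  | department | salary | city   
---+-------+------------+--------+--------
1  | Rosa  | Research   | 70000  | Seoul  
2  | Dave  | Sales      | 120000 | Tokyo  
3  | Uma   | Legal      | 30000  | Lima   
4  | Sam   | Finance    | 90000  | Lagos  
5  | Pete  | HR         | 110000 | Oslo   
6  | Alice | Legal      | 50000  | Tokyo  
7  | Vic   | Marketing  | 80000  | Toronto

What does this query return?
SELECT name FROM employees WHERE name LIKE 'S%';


LIKE 'S%' matches names starting with 'S'
Matching: 1

1 rows:
Sam


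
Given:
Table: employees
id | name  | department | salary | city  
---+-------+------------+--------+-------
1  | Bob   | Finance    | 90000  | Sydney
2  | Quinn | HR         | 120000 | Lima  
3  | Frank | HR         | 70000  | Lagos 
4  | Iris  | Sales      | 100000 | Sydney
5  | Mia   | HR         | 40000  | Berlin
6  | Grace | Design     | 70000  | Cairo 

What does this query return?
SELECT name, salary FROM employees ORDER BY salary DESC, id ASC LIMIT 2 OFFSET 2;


Sort by salary DESC (id ASC tiebreak), then skip 2 and take 2
Rows 3 through 4

2 rows:
Bob, 90000
Frank, 70000


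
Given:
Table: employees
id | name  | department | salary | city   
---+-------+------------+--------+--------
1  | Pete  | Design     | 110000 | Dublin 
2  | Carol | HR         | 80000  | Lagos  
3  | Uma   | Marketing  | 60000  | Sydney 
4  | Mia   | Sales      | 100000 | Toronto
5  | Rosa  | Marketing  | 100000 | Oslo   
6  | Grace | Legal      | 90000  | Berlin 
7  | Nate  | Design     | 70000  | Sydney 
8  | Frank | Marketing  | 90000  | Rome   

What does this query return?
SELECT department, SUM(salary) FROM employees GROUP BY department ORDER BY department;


Summing salary within each department:
  Design: 110000 + 70000 = 180000
  HR: 80000 = 80000
  Legal: 90000 = 90000
  Marketing: 60000 + 100000 + 90000 = 250000
  Sales: 100000 = 100000


5 groups:
Design, 180000
HR, 80000
Legal, 90000
Marketing, 250000
Sales, 100000


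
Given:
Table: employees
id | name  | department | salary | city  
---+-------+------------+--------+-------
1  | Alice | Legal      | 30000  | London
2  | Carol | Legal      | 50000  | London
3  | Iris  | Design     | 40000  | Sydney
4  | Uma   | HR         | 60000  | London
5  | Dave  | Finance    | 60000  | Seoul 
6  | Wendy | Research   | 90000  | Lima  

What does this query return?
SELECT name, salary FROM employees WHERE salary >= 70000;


Filtering: salary >= 70000
Matching: 1 rows

1 rows:
Wendy, 90000


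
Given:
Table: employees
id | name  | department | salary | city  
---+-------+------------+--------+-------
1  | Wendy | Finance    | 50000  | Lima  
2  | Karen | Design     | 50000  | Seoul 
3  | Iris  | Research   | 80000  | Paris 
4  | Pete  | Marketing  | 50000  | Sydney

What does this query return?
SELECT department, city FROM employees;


Projecting columns: department, city

4 rows:
Finance, Lima
Design, Seoul
Research, Paris
Marketing, Sydney


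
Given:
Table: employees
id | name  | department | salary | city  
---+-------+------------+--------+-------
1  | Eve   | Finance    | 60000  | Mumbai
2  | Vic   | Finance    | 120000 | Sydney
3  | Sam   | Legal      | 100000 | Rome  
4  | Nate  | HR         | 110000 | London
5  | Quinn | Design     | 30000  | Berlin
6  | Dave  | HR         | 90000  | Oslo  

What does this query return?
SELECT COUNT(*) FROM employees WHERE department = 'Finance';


Counting rows where department = 'Finance'
  Eve -> MATCH
  Vic -> MATCH


2


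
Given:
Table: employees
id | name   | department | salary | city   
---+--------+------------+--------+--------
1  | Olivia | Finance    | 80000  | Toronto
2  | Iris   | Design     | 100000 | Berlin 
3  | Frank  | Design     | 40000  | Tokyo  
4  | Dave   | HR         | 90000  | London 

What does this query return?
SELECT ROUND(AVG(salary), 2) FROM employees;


SUM(salary) = 310000
COUNT = 4
ROUND(AVG, 2) = ROUND(310000 / 4, 2) = 77500.0

77500.0


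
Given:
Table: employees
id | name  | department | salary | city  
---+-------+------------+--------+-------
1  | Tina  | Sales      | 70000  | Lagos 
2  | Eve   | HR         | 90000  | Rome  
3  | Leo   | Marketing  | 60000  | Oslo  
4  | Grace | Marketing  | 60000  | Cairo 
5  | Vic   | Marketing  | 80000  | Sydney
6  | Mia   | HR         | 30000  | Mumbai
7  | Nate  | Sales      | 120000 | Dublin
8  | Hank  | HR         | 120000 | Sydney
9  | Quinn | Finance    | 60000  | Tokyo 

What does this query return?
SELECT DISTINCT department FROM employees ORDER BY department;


All 'department' values (row order): Sales, HR, Marketing, Marketing, Marketing, HR, Sales, HR, Finance
Removing duplicates leaves 4 unique value(s).

4 values:
Finance
HR
Marketing
Sales


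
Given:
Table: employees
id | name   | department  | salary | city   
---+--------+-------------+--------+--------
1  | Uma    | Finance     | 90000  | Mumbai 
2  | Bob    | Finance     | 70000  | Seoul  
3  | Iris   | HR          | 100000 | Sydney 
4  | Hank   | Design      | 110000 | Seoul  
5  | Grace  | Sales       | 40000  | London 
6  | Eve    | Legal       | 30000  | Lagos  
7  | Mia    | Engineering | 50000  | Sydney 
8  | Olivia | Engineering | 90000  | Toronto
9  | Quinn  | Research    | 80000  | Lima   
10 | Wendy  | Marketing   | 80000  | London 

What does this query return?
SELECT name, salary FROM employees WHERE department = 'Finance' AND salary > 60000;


Filtering: department = 'Finance' AND salary > 60000
Matching: 2 rows

2 rows:
Uma, 90000
Bob, 70000


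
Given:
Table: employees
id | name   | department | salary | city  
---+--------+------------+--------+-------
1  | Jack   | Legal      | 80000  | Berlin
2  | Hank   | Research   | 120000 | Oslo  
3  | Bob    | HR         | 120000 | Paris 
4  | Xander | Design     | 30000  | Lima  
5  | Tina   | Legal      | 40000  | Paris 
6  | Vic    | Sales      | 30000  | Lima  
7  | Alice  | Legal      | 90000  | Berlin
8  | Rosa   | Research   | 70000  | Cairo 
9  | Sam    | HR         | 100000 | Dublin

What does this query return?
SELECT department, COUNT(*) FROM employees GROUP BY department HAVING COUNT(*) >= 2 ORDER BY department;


Groups with count >= 2:
  HR: 2 -> PASS
  Legal: 3 -> PASS
  Research: 2 -> PASS
  Design: 1 -> filtered out
  Sales: 1 -> filtered out


3 groups:
HR, 2
Legal, 3
Research, 2


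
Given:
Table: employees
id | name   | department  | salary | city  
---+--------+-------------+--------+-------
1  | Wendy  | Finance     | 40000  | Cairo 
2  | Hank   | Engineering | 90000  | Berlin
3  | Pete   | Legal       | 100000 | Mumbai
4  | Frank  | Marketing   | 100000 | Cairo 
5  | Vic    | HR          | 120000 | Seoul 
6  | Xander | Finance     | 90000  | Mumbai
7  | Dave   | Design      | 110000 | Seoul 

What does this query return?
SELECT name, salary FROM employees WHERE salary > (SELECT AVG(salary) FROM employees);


Subquery: AVG(salary) = 92857.14
Filtering: salary > 92857.14
  Pete (100000) -> MATCH
  Frank (100000) -> MATCH
  Vic (120000) -> MATCH
  Dave (110000) -> MATCH


4 rows:
Pete, 100000
Frank, 100000
Vic, 120000
Dave, 110000


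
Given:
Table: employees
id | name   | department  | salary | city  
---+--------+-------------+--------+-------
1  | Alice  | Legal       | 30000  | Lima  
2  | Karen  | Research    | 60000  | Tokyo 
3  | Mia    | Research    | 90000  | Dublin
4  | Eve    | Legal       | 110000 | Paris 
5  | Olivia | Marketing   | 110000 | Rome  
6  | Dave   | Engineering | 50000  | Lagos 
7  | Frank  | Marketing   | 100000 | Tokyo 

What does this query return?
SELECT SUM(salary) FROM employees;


SUM(salary) = 30000 + 60000 + 90000 + 110000 + 110000 + 50000 + 100000 = 550000

550000
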